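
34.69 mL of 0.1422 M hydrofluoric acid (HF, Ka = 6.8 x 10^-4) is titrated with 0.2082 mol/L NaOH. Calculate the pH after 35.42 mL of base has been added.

12.54

n(acid) = 0.1422 x 0.03469 = 0.004933 mol; n(NaOH) added = 0.2082 x 0.03542 = 0.007374 mol.
Base is in excess by 0.007374 - 0.004933 = 0.002442 mol in a total volume of 0.07011 L.
[OH^-] = 0.002442/0.07011 = 0.03482 M, so pOH = 1.46 and pH = 14.00 - 1.46 = 12.54.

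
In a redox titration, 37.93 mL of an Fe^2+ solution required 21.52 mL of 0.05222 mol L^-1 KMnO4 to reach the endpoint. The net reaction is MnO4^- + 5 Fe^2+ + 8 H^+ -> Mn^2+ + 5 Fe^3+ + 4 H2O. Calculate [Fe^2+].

n(KMnO4) = 0.05222 x 0.02152 = 0.001124 mol.
From the balanced equation, 1 mol KMnO4 reacts with 5 mol Fe^2+, so n(Fe^2+) = 0.001124 x 5/1 = 0.005619 mol.
[Fe^2+] = 0.005619 / 0.03793 L = 0.148 M.

0.148 M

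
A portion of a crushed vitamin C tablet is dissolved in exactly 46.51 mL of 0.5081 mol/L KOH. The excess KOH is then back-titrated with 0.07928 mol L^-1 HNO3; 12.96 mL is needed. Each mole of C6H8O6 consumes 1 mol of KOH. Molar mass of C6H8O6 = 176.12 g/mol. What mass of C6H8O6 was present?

Total n(KOH) added = 0.5081 x 0.04651 = 0.02363 mol.
n(HNO3) used = 0.07928 x 0.01296 = 0.001027 mol, which equals the excess n(KOH).
So n(KOH) consumed by the sample = 0.02363 - 0.001027 = 0.02260 mol.
n(C6H8O6) = 0.02260 / 1 = 0.02260 mol.
mass = 0.02260 mol x 176.12 g/mol = 3.98 g.

3.98 g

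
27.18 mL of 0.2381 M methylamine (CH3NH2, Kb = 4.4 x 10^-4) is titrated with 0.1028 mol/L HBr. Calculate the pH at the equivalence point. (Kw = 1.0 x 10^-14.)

5.89

n(CH3NH2) = 0.2381 x 0.02718 = 0.006472 mol; V(HBr) at equivalence = 0.006472/0.1028 = 0.06295 L.
At equivalence the base is fully converted to CH3NH3+; total volume = 0.09013 L, so [CH3NH3+] = 0.006472/0.09013 = 0.07180 M.
Ka(CH3NH3+) = Kw/Kb = 1.0e-14 / 4.4 x 10^-4 = 2.27e-11.
[H^+] = sqrt(Ka x [CH3NH3+]) = sqrt(2.27e-11 x 0.07180) = 1.28e-6 M.
pH = -log(1.28e-6) = 5.89.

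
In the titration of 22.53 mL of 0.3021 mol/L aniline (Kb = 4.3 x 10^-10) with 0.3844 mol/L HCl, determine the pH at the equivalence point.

2.70

n(C6H5NH2) = 0.3021 x 0.02253 = 0.006806 mol; V(HCl) at equivalence = 0.006806/0.3844 = 0.01771 L.
At equivalence the base is fully converted to C6H5NH3+; total volume = 0.04024 L, so [C6H5NH3+] = 0.006806/0.04024 = 0.1692 M.
Ka(C6H5NH3+) = Kw/Kb = 1.0e-14 / 4.3 x 10^-10 = 2.33e-5.
[H^+] = sqrt(Ka x [C6H5NH3+]) = sqrt(2.33e-5 x 0.1692) = 0.00198 M.
pH = -log(0.00198) = 2.70.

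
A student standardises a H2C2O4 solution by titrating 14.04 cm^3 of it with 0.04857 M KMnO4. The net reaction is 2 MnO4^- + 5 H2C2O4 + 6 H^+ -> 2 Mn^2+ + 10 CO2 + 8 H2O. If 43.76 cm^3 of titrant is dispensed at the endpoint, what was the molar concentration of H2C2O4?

0.378 M

n(KMnO4) = 0.04857 x 0.04376 = 0.002125 mol.
From the balanced equation, 2 mol KMnO4 reacts with 5 mol H2C2O4, so n(H2C2O4) = 0.002125 x 5/2 = 0.005314 mol.
[H2C2O4] = 0.005314 / 0.01404 L = 0.378 M.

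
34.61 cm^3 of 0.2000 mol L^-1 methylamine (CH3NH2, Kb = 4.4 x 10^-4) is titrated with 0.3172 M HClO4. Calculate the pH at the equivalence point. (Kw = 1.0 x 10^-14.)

n(CH3NH2) = 0.2000 x 0.03461 = 0.006922 mol; V(HClO4) at equivalence = 0.006922/0.3172 = 0.02182 L.
At equivalence the base is fully converted to CH3NH3+; total volume = 0.05643 L, so [CH3NH3+] = 0.006922/0.05643 = 0.1227 M.
Ka(CH3NH3+) = Kw/Kb = 1.0e-14 / 4.4 x 10^-4 = 2.27e-11.
[H^+] = sqrt(Ka x [CH3NH3+]) = sqrt(2.27e-11 x 0.1227) = 1.67e-6 M.
pH = -log(1.67e-6) = 5.78.

5.78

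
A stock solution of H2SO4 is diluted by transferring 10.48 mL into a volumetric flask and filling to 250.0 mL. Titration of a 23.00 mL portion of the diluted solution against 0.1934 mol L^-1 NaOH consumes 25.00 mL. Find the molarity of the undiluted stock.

2.51 M

n(NaOH) = 0.1934 x 0.02500 = 0.004835 mol.
n(H2SO4) in the aliquot = 0.004835 x 1/2 = 0.002417 mol.
[diluted H2SO4] = 0.002417 / 0.02300 = 0.1051 M.
Dilution factor = 250.0/10.48 = 23.85, so [stock] = 0.1051 x 23.85 = 2.51 M.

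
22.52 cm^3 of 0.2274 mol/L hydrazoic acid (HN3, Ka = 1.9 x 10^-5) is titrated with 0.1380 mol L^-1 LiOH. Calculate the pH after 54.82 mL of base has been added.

n(acid) = 0.2274 x 0.02252 = 0.005121 mol; n(LiOH) added = 0.1380 x 0.05482 = 0.007565 mol.
Base is in excess by 0.007565 - 0.005121 = 0.002444 mol in a total volume of 0.07734 L.
[OH^-] = 0.002444/0.07734 = 0.03160 M, so pOH = 1.50 and pH = 14.00 - 1.50 = 12.50.

12.50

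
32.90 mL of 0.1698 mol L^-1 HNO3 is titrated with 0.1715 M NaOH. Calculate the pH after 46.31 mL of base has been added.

n(acid) = 0.1698 x 0.03290 = 0.005586 mol; n(NaOH) added = 0.1715 x 0.04631 = 0.007942 mol.
Base is in excess by 0.007942 - 0.005586 = 0.002356 mol in a total volume of 0.07921 L.
[OH^-] = 0.002356/0.07921 = 0.02974 M, so pOH = 1.53 and pH = 14.00 - 1.53 = 12.47.

12.47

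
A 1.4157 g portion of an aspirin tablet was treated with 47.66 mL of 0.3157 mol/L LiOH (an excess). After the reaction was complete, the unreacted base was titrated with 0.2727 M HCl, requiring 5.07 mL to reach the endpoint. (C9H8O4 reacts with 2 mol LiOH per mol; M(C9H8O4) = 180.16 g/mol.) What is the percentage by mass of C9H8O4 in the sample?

86.9%

Total n(LiOH) added = 0.3157 x 0.04766 = 0.01505 mol.
n(HCl) used = 0.2727 x 0.005070 = 0.001383 mol, which equals the excess n(LiOH).
So n(LiOH) consumed by the sample = 0.01505 - 0.001383 = 0.01366 mol.
n(C9H8O4) = 0.01366 / 2 = 0.006832 mol.
mass C9H8O4 = 0.006832 x 180.16 = 1.231 g, so %C9H8O4 = 1.231/1.4157 x 100 = 86.9%.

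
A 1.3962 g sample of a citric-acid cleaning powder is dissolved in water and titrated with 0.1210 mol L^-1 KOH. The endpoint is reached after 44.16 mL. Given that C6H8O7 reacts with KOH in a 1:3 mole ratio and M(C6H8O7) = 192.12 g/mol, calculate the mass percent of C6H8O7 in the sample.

24.5%

n(KOH) = 0.1210 x 0.04416 = 0.005343 mol.
n(C6H8O7) = 0.005343 / 3 = 0.001781 mol.
mass of C6H8O7 = 0.001781 x 192.12 = 0.3422 g.
% purity = 0.3422 / 1.3962 x 100 = 24.5%.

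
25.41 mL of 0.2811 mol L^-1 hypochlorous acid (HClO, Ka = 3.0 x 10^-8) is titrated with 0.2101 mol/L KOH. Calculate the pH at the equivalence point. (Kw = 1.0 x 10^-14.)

n(HClO) = 0.2811 x 0.02541 = 0.007143 mol; V(KOH) at equivalence = 0.007143/0.2101 = 0.03400 L.
At equivalence all the acid is converted to ClO-; total volume = 0.02541 + 0.03400 = 0.05941 L, so [ClO-] = 0.007143/0.05941 = 0.1202 M.
Kb = Kw/Ka = 1.0e-14 / 3.0 x 10^-8 = 3.33e-7.
[OH^-] = sqrt(Kb x [ClO-]) = sqrt(3.33e-7 x 0.1202) = 0.000200 M.
pOH = 3.70, so pH = 14.00 - 3.70 = 10.30.

10.30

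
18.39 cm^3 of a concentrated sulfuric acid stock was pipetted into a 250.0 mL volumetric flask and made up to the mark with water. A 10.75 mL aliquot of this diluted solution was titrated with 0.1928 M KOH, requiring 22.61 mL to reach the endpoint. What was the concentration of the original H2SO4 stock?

2.76 M

n(KOH) = 0.1928 x 0.02261 = 0.004359 mol.
n(H2SO4) in the aliquot = 0.004359 x 1/2 = 0.002180 mol.
[diluted H2SO4] = 0.002180 / 0.01075 = 0.2028 M.
Dilution factor = 250.0/18.39 = 13.59, so [stock] = 0.2028 x 13.59 = 2.76 M.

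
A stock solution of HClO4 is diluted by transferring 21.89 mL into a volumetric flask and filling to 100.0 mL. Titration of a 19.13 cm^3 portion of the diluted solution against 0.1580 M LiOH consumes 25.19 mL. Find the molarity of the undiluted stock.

0.950 M

n(LiOH) = 0.1580 x 0.02519 = 0.003980 mol.
n(HClO4) in the aliquot = 0.003980 mol.
[diluted HClO4] = 0.003980 / 0.01913 = 0.2081 M.
Dilution factor = 100.0/21.89 = 4.568, so [stock] = 0.2081 x 4.568 = 0.950 M.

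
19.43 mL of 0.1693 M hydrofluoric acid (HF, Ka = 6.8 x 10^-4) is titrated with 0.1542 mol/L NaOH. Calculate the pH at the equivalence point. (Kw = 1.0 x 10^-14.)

8.04

n(HF) = 0.1693 x 0.01943 = 0.003289 mol; V(NaOH) at equivalence = 0.003289/0.1542 = 0.02133 L.
At equivalence all the acid is converted to F-; total volume = 0.01943 + 0.02133 = 0.04076 L, so [F-] = 0.003289/0.04076 = 0.08070 M.
Kb = Kw/Ka = 1.0e-14 / 6.8 x 10^-4 = 1.47e-11.
[OH^-] = sqrt(Kb x [F-]) = sqrt(1.47e-11 x 0.08070) = 1.09e-6 M.
pOH = 5.96, so pH = 14.00 - 5.96 = 8.04.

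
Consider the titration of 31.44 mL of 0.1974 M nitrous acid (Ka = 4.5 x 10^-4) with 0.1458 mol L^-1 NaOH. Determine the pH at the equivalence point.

n(HNO2) = 0.1974 x 0.03144 = 0.006206 mol; V(NaOH) at equivalence = 0.006206/0.1458 = 0.04257 L.
At equivalence all the acid is converted to NO2-; total volume = 0.03144 + 0.04257 = 0.07401 L, so [NO2-] = 0.006206/0.07401 = 0.08386 M.
Kb = Kw/Ka = 1.0e-14 / 4.5 x 10^-4 = 2.22e-11.
[OH^-] = sqrt(Kb x [NO2-]) = sqrt(2.22e-11 x 0.08386) = 1.37e-6 M.
pOH = 5.86, so pH = 14.00 - 5.86 = 8.14.

8.14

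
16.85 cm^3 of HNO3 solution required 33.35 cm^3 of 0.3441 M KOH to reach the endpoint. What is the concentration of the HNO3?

n(KOH) delivered = 0.3441 x 0.03335 = 0.01148 mol.
For a 1:1 reaction, n(HNO3) = 0.01148 mol.
[HNO3] = 0.01148 mol / 0.01685 L = 0.681 M.

0.681 M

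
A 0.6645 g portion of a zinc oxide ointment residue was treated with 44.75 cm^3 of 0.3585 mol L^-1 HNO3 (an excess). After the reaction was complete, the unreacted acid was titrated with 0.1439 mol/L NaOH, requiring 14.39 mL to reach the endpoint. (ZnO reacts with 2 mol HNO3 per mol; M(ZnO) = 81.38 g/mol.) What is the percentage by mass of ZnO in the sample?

85.6%

Total n(HNO3) added = 0.3585 x 0.04475 = 0.01604 mol.
n(NaOH) used = 0.1439 x 0.01439 = 0.002071 mol, which equals the excess n(HNO3).
So n(HNO3) consumed by the sample = 0.01604 - 0.002071 = 0.01397 mol.
n(ZnO) = 0.01397 / 2 = 0.006986 mol.
mass ZnO = 0.006986 x 81.38 = 0.5685 g, so %ZnO = 0.5685/0.6645 x 100 = 85.6%.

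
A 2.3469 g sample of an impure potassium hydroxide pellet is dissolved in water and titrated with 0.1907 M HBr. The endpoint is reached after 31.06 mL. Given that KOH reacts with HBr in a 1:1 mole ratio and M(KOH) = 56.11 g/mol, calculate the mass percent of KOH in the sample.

14.2%

n(HBr) = 0.1907 x 0.03106 = 0.005923 mol.
n(KOH) = 0.005923 / 1 = 0.005923 mol.
mass of KOH = 0.005923 x 56.11 = 0.3323 g.
% purity = 0.3323 / 2.3469 x 100 = 14.2%.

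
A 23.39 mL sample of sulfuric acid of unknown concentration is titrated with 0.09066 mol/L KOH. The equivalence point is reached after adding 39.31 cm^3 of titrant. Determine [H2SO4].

n(KOH) delivered = 0.09066 x 0.03931 = 0.003564 mol.
The reaction is 1 H2SO4 + 2 KOH, so n(H2SO4) = 0.003564 x 1/2 = 0.001782 mol.
[H2SO4] = 0.001782 mol / 0.02339 L = 0.0762 M.

0.0762 M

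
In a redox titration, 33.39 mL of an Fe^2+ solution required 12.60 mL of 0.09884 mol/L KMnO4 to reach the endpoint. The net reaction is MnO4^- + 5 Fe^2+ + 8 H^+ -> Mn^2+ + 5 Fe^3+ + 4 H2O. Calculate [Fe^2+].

n(KMnO4) = 0.09884 x 0.01260 = 0.001245 mol.
From the balanced equation, 1 mol KMnO4 reacts with 5 mol Fe^2+, so n(Fe^2+) = 0.001245 x 5/1 = 0.006227 mol.
[Fe^2+] = 0.006227 / 0.03339 L = 0.186 M.

0.186 M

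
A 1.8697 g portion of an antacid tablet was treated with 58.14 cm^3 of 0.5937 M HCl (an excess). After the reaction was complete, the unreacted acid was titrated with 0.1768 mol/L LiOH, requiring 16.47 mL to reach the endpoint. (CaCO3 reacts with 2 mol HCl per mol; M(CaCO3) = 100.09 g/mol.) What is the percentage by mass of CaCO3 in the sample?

84.6%

Total n(HCl) added = 0.5937 x 0.05814 = 0.03452 mol.
n(LiOH) used = 0.1768 x 0.01647 = 0.002912 mol, which equals the excess n(HCl).
So n(HCl) consumed by the sample = 0.03452 - 0.002912 = 0.03161 mol.
n(CaCO3) = 0.03161 / 2 = 0.01580 mol.
mass CaCO3 = 0.01580 x 100.09 = 1.582 g, so %CaCO3 = 1.582/1.8697 x 100 = 84.6%.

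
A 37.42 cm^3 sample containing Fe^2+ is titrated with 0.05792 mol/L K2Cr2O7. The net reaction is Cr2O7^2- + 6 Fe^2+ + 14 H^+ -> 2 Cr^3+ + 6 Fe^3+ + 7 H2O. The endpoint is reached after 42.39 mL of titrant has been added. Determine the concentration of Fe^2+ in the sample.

0.394 M

n(K2Cr2O7) = 0.05792 x 0.04239 = 0.002455 mol.
From the balanced equation, 1 mol K2Cr2O7 reacts with 6 mol Fe^2+, so n(Fe^2+) = 0.002455 x 6/1 = 0.01473 mol.
[Fe^2+] = 0.01473 / 0.03742 L = 0.394 M.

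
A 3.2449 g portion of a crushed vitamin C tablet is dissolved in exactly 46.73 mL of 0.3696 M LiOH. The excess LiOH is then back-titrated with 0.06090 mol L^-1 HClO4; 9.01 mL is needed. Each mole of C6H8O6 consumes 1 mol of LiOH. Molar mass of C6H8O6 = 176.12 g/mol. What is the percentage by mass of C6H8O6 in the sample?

Total n(LiOH) added = 0.3696 x 0.04673 = 0.01727 mol.
n(HClO4) used = 0.06090 x 0.009010 = 0.0005487 mol, which equals the excess n(LiOH).
So n(LiOH) consumed by the sample = 0.01727 - 0.0005487 = 0.01672 mol.
n(C6H8O6) = 0.01672 / 1 = 0.01672 mol.
mass C6H8O6 = 0.01672 x 176.12 = 2.945 g, so %C6H8O6 = 2.945/3.2449 x 100 = 90.8%.

90.8%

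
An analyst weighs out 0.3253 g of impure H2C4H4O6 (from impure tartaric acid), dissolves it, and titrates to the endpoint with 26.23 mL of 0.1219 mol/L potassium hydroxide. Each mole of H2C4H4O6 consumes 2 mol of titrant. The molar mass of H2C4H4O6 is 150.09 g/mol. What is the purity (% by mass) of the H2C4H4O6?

73.8%

n(KOH) = 0.1219 x 0.02623 = 0.003197 mol.
n(H2C4H4O6) = 0.003197 / 2 = 0.001599 mol.
mass of H2C4H4O6 = 0.001599 x 150.09 = 0.2400 g.
% purity = 0.2400 / 0.3253 x 100 = 73.8%.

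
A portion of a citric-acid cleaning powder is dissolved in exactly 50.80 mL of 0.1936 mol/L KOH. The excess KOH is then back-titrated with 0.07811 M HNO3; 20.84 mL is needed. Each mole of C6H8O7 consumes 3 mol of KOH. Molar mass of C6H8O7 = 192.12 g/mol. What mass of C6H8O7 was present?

Total n(KOH) added = 0.1936 x 0.05080 = 0.009835 mol.
n(HNO3) used = 0.07811 x 0.02084 = 0.001628 mol, which equals the excess n(KOH).
So n(KOH) consumed by the sample = 0.009835 - 0.001628 = 0.008207 mol.
n(C6H8O7) = 0.008207 / 3 = 0.002736 mol.
mass = 0.002736 mol x 192.12 g/mol = 0.526 g.

0.526 g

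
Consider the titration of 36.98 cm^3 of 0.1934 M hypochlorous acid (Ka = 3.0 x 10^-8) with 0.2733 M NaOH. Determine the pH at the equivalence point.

10.29

n(HClO) = 0.1934 x 0.03698 = 0.007152 mol; V(NaOH) at equivalence = 0.007152/0.2733 = 0.02617 L.
At equivalence all the acid is converted to ClO-; total volume = 0.03698 + 0.02617 = 0.06315 L, so [ClO-] = 0.007152/0.06315 = 0.1133 M.
Kb = Kw/Ka = 1.0e-14 / 3.0 x 10^-8 = 3.33e-7.
[OH^-] = sqrt(Kb x [ClO-]) = sqrt(3.33e-7 x 0.1133) = 0.000194 M.
pOH = 3.71, so pH = 14.00 - 3.71 = 10.29.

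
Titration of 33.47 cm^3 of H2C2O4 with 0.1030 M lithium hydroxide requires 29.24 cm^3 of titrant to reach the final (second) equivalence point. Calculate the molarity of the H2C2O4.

0.0450 M

n(LiOH) = 0.1030 x 0.02924 = 0.003012 mol.
At the final (second) equivalence point, 2 mol OH^- react per mol H2C2O4, so n(H2C2O4) = 0.003012 / 2 = 0.001506 mol.
[H2C2O4] = 0.001506 / 0.03347 L = 0.0450 M.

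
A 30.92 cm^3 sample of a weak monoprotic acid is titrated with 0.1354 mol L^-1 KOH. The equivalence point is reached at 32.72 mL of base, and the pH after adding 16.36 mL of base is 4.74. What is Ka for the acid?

16.36 mL is half of the equivalence volume, so this is the half-equivalence point where [HA] = [A^-].
At half-equivalence pH = pKa, so pKa = 4.74.
Ka = 10^(-4.74) = 1.8 x 10^-5.

1.8 x 10^-5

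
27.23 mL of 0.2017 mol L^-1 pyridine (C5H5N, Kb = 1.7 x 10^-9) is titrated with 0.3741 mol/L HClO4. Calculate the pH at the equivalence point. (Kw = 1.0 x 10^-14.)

3.06

n(C5H5N) = 0.2017 x 0.02723 = 0.005492 mol; V(HClO4) at equivalence = 0.005492/0.3741 = 0.01468 L.
At equivalence the base is fully converted to C5H5NH+; total volume = 0.04191 L, so [C5H5NH+] = 0.005492/0.04191 = 0.1310 M.
Ka(C5H5NH+) = Kw/Kb = 1.0e-14 / 1.7 x 10^-9 = 5.88e-6.
[H^+] = sqrt(Ka x [C5H5NH+]) = sqrt(5.88e-6 x 0.1310) = 0.000878 M.
pH = -log(0.000878) = 3.06.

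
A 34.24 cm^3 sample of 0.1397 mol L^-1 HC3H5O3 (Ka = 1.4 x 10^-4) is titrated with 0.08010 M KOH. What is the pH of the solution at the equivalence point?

n(HC3H5O3) = 0.1397 x 0.03424 = 0.004783 mol; V(KOH) at equivalence = 0.004783/0.08010 = 0.05972 L.
At equivalence all the acid is converted to C3H5O3-; total volume = 0.03424 + 0.05972 = 0.09396 L, so [C3H5O3-] = 0.004783/0.09396 = 0.05091 M.
Kb = Kw/Ka = 1.0e-14 / 1.4 x 10^-4 = 7.14e-11.
[OH^-] = sqrt(Kb x [C3H5O3-]) = sqrt(7.14e-11 x 0.05091) = 1.91e-6 M.
pOH = 5.72, so pH = 14.00 - 5.72 = 8.28.

8.28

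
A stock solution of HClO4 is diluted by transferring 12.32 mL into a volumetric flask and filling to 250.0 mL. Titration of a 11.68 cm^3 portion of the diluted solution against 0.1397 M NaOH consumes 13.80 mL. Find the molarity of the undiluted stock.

3.35 M

n(NaOH) = 0.1397 x 0.01380 = 0.001928 mol.
n(HClO4) in the aliquot = 0.001928 mol.
[diluted HClO4] = 0.001928 / 0.01168 = 0.1651 M.
Dilution factor = 250.0/12.32 = 20.29, so [stock] = 0.1651 x 20.29 = 3.35 M.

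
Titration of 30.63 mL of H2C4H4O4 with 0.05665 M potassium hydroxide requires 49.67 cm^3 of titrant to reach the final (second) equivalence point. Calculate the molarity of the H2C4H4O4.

n(KOH) = 0.05665 x 0.04967 = 0.002814 mol.
At the final (second) equivalence point, 2 mol OH^- react per mol H2C4H4O4, so n(H2C4H4O4) = 0.002814 / 2 = 0.001407 mol.
[H2C4H4O4] = 0.001407 / 0.03063 L = 0.0459 M.

0.0459 M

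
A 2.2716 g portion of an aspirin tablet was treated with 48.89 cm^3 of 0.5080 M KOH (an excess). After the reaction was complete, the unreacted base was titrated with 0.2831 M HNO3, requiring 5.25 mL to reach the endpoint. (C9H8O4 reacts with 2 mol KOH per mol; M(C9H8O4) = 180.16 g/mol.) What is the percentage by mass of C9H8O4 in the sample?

92.6%

Total n(KOH) added = 0.5080 x 0.04889 = 0.02484 mol.
n(HNO3) used = 0.2831 x 0.005250 = 0.001486 mol, which equals the excess n(KOH).
So n(KOH) consumed by the sample = 0.02484 - 0.001486 = 0.02335 mol.
n(C9H8O4) = 0.02335 / 2 = 0.01167 mol.
mass C9H8O4 = 0.01167 x 180.16 = 2.103 g, so %C9H8O4 = 2.103/2.2716 x 100 = 92.6%.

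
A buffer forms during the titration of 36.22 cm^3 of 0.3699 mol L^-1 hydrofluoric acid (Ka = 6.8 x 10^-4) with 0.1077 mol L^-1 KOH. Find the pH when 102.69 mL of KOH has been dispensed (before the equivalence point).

Initial n(HF) = 0.3699 x 0.03622 = 0.01340 mol.
n(KOH) added = 0.1077 x 0.1027 = 0.01106 mol, converting that many moles of HF to F-.
Remaining n(HF) = 0.002338 mol; n(F-) = 0.01106 mol.
By Henderson-Hasselbalch, pH = pKa + log([A^-]/[HA]) = 3.17 + log(0.01106/0.002338) = 3.17 + (+0.67) = 3.84.

3.84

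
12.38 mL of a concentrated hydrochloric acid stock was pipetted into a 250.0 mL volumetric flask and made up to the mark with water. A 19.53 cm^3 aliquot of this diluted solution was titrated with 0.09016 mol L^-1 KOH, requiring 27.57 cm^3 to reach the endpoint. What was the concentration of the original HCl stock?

2.57 M

n(KOH) = 0.09016 x 0.02757 = 0.002486 mol.
n(HCl) in the aliquot = 0.002486 mol.
[diluted HCl] = 0.002486 / 0.01953 = 0.1273 M.
Dilution factor = 250.0/12.38 = 20.19, so [stock] = 0.1273 x 20.19 = 2.57 M.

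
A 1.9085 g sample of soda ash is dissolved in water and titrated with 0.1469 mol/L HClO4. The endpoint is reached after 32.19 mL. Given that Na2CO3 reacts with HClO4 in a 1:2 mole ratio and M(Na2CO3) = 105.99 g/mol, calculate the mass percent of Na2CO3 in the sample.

n(HClO4) = 0.1469 x 0.03219 = 0.004729 mol.
n(Na2CO3) = 0.004729 / 2 = 0.002364 mol.
mass of Na2CO3 = 0.002364 x 105.99 = 0.2506 g.
% purity = 0.2506 / 1.9085 x 100 = 13.1%.

13.1%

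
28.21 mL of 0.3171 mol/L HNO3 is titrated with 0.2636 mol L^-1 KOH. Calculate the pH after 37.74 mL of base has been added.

12.18

n(acid) = 0.3171 x 0.02821 = 0.008945 mol; n(KOH) added = 0.2636 x 0.03774 = 0.009948 mol.
Base is in excess by 0.009948 - 0.008945 = 0.001003 mol in a total volume of 0.06595 L.
[OH^-] = 0.001003/0.06595 = 0.01521 M, so pOH = 1.82 and pH = 14.00 - 1.82 = 12.18.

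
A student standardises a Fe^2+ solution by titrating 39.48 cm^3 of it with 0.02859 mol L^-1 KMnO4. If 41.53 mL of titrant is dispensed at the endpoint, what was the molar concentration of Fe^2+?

0.150 M

n(KMnO4) = 0.02859 x 0.04153 = 0.001187 mol.
From the balanced equation, 1 mol KMnO4 reacts with 5 mol Fe^2+, so n(Fe^2+) = 0.001187 x 5/1 = 0.005937 mol.
[Fe^2+] = 0.005937 / 0.03948 L = 0.150 M.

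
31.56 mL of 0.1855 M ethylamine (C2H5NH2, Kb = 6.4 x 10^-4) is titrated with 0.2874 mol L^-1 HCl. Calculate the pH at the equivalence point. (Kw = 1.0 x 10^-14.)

5.88

n(C2H5NH2) = 0.1855 x 0.03156 = 0.005854 mol; V(HCl) at equivalence = 0.005854/0.2874 = 0.02037 L.
At equivalence the base is fully converted to C2H5NH3+; total volume = 0.05193 L, so [C2H5NH3+] = 0.005854/0.05193 = 0.1127 M.
Ka(C2H5NH3+) = Kw/Kb = 1.0e-14 / 6.4 x 10^-4 = 1.56e-11.
[H^+] = sqrt(Ka x [C2H5NH3+]) = sqrt(1.56e-11 x 0.1127) = 1.33e-6 M.
pH = -log(1.33e-6) = 5.88.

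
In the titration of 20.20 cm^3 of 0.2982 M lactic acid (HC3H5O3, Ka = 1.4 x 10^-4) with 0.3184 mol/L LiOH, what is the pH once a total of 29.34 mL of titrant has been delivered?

12.83

n(acid) = 0.2982 x 0.02020 = 0.006024 mol; n(LiOH) added = 0.3184 x 0.02934 = 0.009342 mol.
Base is in excess by 0.009342 - 0.006024 = 0.003318 mol in a total volume of 0.04954 L.
[OH^-] = 0.003318/0.04954 = 0.06698 M, so pOH = 1.17 and pH = 14.00 - 1.17 = 12.83.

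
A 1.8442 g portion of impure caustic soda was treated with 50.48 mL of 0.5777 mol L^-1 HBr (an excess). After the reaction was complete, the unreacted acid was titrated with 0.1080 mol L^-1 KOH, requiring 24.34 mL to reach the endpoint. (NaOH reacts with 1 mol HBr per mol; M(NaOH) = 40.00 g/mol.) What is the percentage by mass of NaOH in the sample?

Total n(HBr) added = 0.5777 x 0.05048 = 0.02916 mol.
n(KOH) used = 0.1080 x 0.02434 = 0.002629 mol, which equals the excess n(HBr).
So n(HBr) consumed by the sample = 0.02916 - 0.002629 = 0.02653 mol.
n(NaOH) = 0.02653 / 1 = 0.02653 mol.
mass NaOH = 0.02653 x 40.00 = 1.061 g, so %NaOH = 1.061/1.8442 x 100 = 57.6%.

57.6%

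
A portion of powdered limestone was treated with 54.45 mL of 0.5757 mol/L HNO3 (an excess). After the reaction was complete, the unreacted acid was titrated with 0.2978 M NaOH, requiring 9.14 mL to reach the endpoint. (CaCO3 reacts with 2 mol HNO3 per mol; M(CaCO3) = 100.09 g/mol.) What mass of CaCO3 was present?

1.43 g

Total n(HNO3) added = 0.5757 x 0.05445 = 0.03135 mol.
n(NaOH) used = 0.2978 x 0.009140 = 0.002722 mol, which equals the excess n(HNO3).
So n(HNO3) consumed by the sample = 0.03135 - 0.002722 = 0.02862 mol.
n(CaCO3) = 0.02862 / 2 = 0.01431 mol.
mass = 0.01431 mol x 100.09 g/mol = 1.43 g.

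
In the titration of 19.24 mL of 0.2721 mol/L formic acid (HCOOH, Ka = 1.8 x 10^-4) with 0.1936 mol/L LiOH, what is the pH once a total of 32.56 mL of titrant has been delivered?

12.31

n(acid) = 0.2721 x 0.01924 = 0.005235 mol; n(LiOH) added = 0.1936 x 0.03256 = 0.006304 mol.
Base is in excess by 0.006304 - 0.005235 = 0.001068 mol in a total volume of 0.05180 L.
[OH^-] = 0.001068/0.05180 = 0.02063 M, so pOH = 1.69 and pH = 14.00 - 1.69 = 12.31.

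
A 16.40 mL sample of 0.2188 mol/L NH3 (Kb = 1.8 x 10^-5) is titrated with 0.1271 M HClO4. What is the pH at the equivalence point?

5.18

n(NH3) = 0.2188 x 0.01640 = 0.003588 mol; V(HClO4) at equivalence = 0.003588/0.1271 = 0.02823 L.
At equivalence the base is fully converted to NH4+; total volume = 0.04463 L, so [NH4+] = 0.003588/0.04463 = 0.08040 M.
Ka(NH4+) = Kw/Kb = 1.0e-14 / 1.8 x 10^-5 = 5.56e-10.
[H^+] = sqrt(Ka x [NH4+]) = sqrt(5.56e-10 x 0.08040) = 6.68e-6 M.
pH = -log(6.68e-6) = 5.18.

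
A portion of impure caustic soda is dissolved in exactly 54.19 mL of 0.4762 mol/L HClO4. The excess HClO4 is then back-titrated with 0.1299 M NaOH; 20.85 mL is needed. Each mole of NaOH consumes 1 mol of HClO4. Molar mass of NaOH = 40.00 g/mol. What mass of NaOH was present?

Total n(HClO4) added = 0.4762 x 0.05419 = 0.02581 mol.
n(NaOH) used = 0.1299 x 0.02085 = 0.002708 mol, which equals the excess n(HClO4).
So n(HClO4) consumed by the sample = 0.02581 - 0.002708 = 0.02310 mol.
n(NaOH) = 0.02310 / 1 = 0.02310 mol.
mass = 0.02310 mol x 40.00 g/mol = 0.924 g.

0.924 g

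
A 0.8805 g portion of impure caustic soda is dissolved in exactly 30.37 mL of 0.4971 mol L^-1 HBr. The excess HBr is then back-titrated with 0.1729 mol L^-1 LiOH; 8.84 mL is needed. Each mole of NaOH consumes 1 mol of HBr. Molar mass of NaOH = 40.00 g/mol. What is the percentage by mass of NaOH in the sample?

61.6%

Total n(HBr) added = 0.4971 x 0.03037 = 0.01510 mol.
n(LiOH) used = 0.1729 x 0.008840 = 0.001528 mol, which equals the excess n(HBr).
So n(HBr) consumed by the sample = 0.01510 - 0.001528 = 0.01357 mol.
n(NaOH) = 0.01357 / 1 = 0.01357 mol.
mass NaOH = 0.01357 x 40.00 = 0.5427 g, so %NaOH = 0.5427/0.8805 x 100 = 61.6%.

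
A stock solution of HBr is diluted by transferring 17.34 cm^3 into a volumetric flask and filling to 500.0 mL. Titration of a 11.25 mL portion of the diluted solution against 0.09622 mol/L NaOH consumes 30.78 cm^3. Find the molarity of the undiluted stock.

7.59 M

n(NaOH) = 0.09622 x 0.03078 = 0.002962 mol.
n(HBr) in the aliquot = 0.002962 mol.
[diluted HBr] = 0.002962 / 0.01125 = 0.2633 M.
Dilution factor = 500.0/17.34 = 28.84, so [stock] = 0.2633 x 28.84 = 7.59 M.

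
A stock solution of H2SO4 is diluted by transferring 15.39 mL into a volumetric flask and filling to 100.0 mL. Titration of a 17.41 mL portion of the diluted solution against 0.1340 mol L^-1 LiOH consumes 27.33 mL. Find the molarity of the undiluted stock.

0.683 M

n(LiOH) = 0.1340 x 0.02733 = 0.003662 mol.
n(H2SO4) in the aliquot = 0.003662 x 1/2 = 0.001831 mol.
[diluted H2SO4] = 0.001831 / 0.01741 = 0.1052 M.
Dilution factor = 100.0/15.39 = 6.498, so [stock] = 0.1052 x 6.498 = 0.683 M.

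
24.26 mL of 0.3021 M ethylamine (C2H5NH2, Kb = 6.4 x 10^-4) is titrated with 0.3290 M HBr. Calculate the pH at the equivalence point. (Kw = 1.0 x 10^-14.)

5.80

n(C2H5NH2) = 0.3021 x 0.02426 = 0.007329 mol; V(HBr) at equivalence = 0.007329/0.3290 = 0.02228 L.
At equivalence the base is fully converted to C2H5NH3+; total volume = 0.04654 L, so [C2H5NH3+] = 0.007329/0.04654 = 0.1575 M.
Ka(C2H5NH3+) = Kw/Kb = 1.0e-14 / 6.4 x 10^-4 = 1.56e-11.
[H^+] = sqrt(Ka x [C2H5NH3+]) = sqrt(1.56e-11 x 0.1575) = 1.57e-6 M.
pH = -log(1.57e-6) = 5.80.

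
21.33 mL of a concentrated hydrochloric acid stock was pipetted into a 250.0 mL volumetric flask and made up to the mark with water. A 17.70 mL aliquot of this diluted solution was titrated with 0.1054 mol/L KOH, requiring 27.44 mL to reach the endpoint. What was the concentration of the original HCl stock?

1.92 M

n(KOH) = 0.1054 x 0.02744 = 0.002892 mol.
n(HCl) in the aliquot = 0.002892 mol.
[diluted HCl] = 0.002892 / 0.01770 = 0.1634 M.
Dilution factor = 250.0/21.33 = 11.72, so [stock] = 0.1634 x 11.72 = 1.92 M.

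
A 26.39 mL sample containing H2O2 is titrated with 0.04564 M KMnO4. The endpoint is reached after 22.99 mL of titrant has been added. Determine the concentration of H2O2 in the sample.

0.0994 M

n(KMnO4) = 0.04564 x 0.02299 = 0.001049 mol.
From the balanced equation, 2 mol KMnO4 reacts with 5 mol H2O2, so n(H2O2) = 0.001049 x 5/2 = 0.002623 mol.
[H2O2] = 0.002623 / 0.02639 L = 0.0994 M.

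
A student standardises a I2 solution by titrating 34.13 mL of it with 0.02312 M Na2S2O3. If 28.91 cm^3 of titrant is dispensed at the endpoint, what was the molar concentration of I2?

n(Na2S2O3) = 0.02312 x 0.02891 = 0.0006684 mol.
From the balanced equation, 2 mol Na2S2O3 reacts with 1 mol I2, so n(I2) = 0.0006684 x 1/2 = 0.0003342 mol.
[I2] = 0.0003342 / 0.03413 L = 0.00979 M.

0.00979 M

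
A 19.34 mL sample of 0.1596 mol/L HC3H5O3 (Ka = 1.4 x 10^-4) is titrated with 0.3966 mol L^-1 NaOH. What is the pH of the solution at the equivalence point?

8.46

n(HC3H5O3) = 0.1596 x 0.01934 = 0.003087 mol; V(NaOH) at equivalence = 0.003087/0.3966 = 0.007783 L.
At equivalence all the acid is converted to C3H5O3-; total volume = 0.01934 + 0.007783 = 0.02712 L, so [C3H5O3-] = 0.003087/0.02712 = 0.1138 M.
Kb = Kw/Ka = 1.0e-14 / 1.4 x 10^-4 = 7.14e-11.
[OH^-] = sqrt(Kb x [C3H5O3-]) = sqrt(7.14e-11 x 0.1138) = 2.85e-6 M.
pOH = 5.54, so pH = 14.00 - 5.54 = 8.46.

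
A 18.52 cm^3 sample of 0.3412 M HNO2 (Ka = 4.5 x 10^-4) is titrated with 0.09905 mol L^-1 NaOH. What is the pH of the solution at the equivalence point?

8.12

n(HNO2) = 0.3412 x 0.01852 = 0.006319 mol; V(NaOH) at equivalence = 0.006319/0.09905 = 0.06380 L.
At equivalence all the acid is converted to NO2-; total volume = 0.01852 + 0.06380 = 0.08232 L, so [NO2-] = 0.006319/0.08232 = 0.07677 M.
Kb = Kw/Ka = 1.0e-14 / 4.5 x 10^-4 = 2.22e-11.
[OH^-] = sqrt(Kb x [NO2-]) = sqrt(2.22e-11 x 0.07677) = 1.31e-6 M.
pOH = 5.88, so pH = 14.00 - 5.88 = 8.12.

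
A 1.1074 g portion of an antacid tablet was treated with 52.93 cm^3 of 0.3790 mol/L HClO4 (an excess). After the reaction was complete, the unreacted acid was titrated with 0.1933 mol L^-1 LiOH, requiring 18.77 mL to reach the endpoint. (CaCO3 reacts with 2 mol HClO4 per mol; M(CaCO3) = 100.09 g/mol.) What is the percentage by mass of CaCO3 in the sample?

Total n(HClO4) added = 0.3790 x 0.05293 = 0.02006 mol.
n(LiOH) used = 0.1933 x 0.01877 = 0.003628 mol, which equals the excess n(HClO4).
So n(HClO4) consumed by the sample = 0.02006 - 0.003628 = 0.01643 mol.
n(CaCO3) = 0.01643 / 2 = 0.008216 mol.
mass CaCO3 = 0.008216 x 100.09 = 0.8224 g, so %CaCO3 = 0.8224/1.1074 x 100 = 74.3%.

74.3%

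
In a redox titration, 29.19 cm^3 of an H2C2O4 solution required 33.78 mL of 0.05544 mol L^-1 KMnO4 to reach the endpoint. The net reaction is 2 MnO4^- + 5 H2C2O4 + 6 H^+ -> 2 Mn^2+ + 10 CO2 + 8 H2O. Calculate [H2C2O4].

0.160 M

n(KMnO4) = 0.05544 x 0.03378 = 0.001873 mol.
From the balanced equation, 2 mol KMnO4 reacts with 5 mol H2C2O4, so n(H2C2O4) = 0.001873 x 5/2 = 0.004682 mol.
[H2C2O4] = 0.004682 / 0.02919 L = 0.160 M.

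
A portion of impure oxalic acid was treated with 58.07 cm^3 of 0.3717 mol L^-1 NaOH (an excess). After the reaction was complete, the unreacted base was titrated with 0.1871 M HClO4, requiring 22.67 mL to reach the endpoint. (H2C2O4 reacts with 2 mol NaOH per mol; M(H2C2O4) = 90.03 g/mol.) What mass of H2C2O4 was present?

0.781 g

Total n(NaOH) added = 0.3717 x 0.05807 = 0.02158 mol.
n(HClO4) used = 0.1871 x 0.02267 = 0.004242 mol, which equals the excess n(NaOH).
So n(NaOH) consumed by the sample = 0.02158 - 0.004242 = 0.01734 mol.
n(H2C2O4) = 0.01734 / 2 = 0.008672 mol.
mass = 0.008672 mol x 90.03 g/mol = 0.781 g.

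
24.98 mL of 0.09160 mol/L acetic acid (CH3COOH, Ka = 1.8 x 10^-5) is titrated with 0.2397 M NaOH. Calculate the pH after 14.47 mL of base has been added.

12.48

n(acid) = 0.09160 x 0.02498 = 0.002288 mol; n(NaOH) added = 0.2397 x 0.01447 = 0.003468 mol.
Base is in excess by 0.003468 - 0.002288 = 0.001180 mol in a total volume of 0.03945 L.
[OH^-] = 0.001180/0.03945 = 0.02992 M, so pOH = 1.52 and pH = 14.00 - 1.52 = 12.48.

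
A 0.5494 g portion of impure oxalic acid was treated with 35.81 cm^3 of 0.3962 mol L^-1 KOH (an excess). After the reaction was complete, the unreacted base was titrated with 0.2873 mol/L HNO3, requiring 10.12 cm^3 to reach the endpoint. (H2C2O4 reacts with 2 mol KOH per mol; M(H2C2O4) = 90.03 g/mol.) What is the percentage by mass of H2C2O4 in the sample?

92.4%

Total n(KOH) added = 0.3962 x 0.03581 = 0.01419 mol.
n(HNO3) used = 0.2873 x 0.01012 = 0.002907 mol, which equals the excess n(KOH).
So n(KOH) consumed by the sample = 0.01419 - 0.002907 = 0.01128 mol.
n(H2C2O4) = 0.01128 / 2 = 0.005640 mol.
mass H2C2O4 = 0.005640 x 90.03 = 0.5078 g, so %H2C2O4 = 0.5078/0.5494 x 100 = 92.4%.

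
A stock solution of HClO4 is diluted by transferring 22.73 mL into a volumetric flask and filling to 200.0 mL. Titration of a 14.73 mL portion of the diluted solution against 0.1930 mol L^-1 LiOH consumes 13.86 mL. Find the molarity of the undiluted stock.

1.60 M

n(LiOH) = 0.1930 x 0.01386 = 0.002675 mol.
n(HClO4) in the aliquot = 0.002675 mol.
[diluted HClO4] = 0.002675 / 0.01473 = 0.1816 M.
Dilution factor = 200.0/22.73 = 8.799, so [stock] = 0.1816 x 8.799 = 1.60 M.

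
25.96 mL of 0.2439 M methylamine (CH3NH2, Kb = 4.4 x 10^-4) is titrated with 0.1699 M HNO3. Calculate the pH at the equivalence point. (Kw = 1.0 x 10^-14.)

5.82

n(CH3NH2) = 0.2439 x 0.02596 = 0.006332 mol; V(HNO3) at equivalence = 0.006332/0.1699 = 0.03727 L.
At equivalence the base is fully converted to CH3NH3+; total volume = 0.06323 L, so [CH3NH3+] = 0.006332/0.06323 = 0.1001 M.
Ka(CH3NH3+) = Kw/Kb = 1.0e-14 / 4.4 x 10^-4 = 2.27e-11.
[H^+] = sqrt(Ka x [CH3NH3+]) = sqrt(2.27e-11 x 0.1001) = 1.51e-6 M.
pH = -log(1.51e-6) = 5.82.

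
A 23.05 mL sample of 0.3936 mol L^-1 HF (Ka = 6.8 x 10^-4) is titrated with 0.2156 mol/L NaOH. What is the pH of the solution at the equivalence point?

8.16

n(HF) = 0.3936 x 0.02305 = 0.009072 mol; V(NaOH) at equivalence = 0.009072/0.2156 = 0.04208 L.
At equivalence all the acid is converted to F-; total volume = 0.02305 + 0.04208 = 0.06513 L, so [F-] = 0.009072/0.06513 = 0.1393 M.
Kb = Kw/Ka = 1.0e-14 / 6.8 x 10^-4 = 1.47e-11.
[OH^-] = sqrt(Kb x [F-]) = sqrt(1.47e-11 x 0.1393) = 1.43e-6 M.
pOH = 5.84, so pH = 14.00 - 5.84 = 8.16.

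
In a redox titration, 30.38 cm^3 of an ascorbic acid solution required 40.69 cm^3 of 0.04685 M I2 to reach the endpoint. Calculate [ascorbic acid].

0.0627 M

n(I2) = 0.04685 x 0.04069 = 0.001906 mol.
From the balanced equation, 1 mol I2 reacts with 1 mol ascorbic acid, so n(ascorbic acid) = 0.001906 x 1/1 = 0.001906 mol.
[ascorbic acid] = 0.001906 / 0.03038 L = 0.0627 M.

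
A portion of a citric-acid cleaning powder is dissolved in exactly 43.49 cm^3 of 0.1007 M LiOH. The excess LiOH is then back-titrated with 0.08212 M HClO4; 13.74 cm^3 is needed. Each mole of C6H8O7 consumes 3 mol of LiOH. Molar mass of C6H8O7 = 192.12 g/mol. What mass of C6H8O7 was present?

0.208 g

Total n(LiOH) added = 0.1007 x 0.04349 = 0.004379 mol.
n(HClO4) used = 0.08212 x 0.01374 = 0.001128 mol, which equals the excess n(LiOH).
So n(LiOH) consumed by the sample = 0.004379 - 0.001128 = 0.003251 mol.
n(C6H8O7) = 0.003251 / 3 = 0.001084 mol.
mass = 0.001084 mol x 192.12 g/mol = 0.208 g.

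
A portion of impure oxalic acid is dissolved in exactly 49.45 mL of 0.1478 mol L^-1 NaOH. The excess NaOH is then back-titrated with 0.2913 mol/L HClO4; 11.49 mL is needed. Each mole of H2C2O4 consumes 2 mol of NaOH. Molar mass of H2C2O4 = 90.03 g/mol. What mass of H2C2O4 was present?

0.178 g

Total n(NaOH) added = 0.1478 x 0.04945 = 0.007309 mol.
n(HClO4) used = 0.2913 x 0.01149 = 0.003347 mol, which equals the excess n(NaOH).
So n(NaOH) consumed by the sample = 0.007309 - 0.003347 = 0.003962 mol.
n(H2C2O4) = 0.003962 / 2 = 0.001981 mol.
mass = 0.001981 mol x 90.03 g/mol = 0.178 g.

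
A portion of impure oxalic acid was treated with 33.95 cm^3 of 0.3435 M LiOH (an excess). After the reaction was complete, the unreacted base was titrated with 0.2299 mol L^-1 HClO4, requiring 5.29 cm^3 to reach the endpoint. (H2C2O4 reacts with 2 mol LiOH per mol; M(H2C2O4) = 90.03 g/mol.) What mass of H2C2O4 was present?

Total n(LiOH) added = 0.3435 x 0.03395 = 0.01166 mol.
n(HClO4) used = 0.2299 x 0.005290 = 0.001216 mol, which equals the excess n(LiOH).
So n(LiOH) consumed by the sample = 0.01166 - 0.001216 = 0.01045 mol.
n(H2C2O4) = 0.01045 / 2 = 0.005223 mol.
mass = 0.005223 mol x 90.03 g/mol = 0.470 g.

0.470 g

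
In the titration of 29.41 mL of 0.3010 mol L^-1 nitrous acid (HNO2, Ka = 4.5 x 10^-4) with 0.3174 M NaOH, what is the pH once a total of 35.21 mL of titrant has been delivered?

n(acid) = 0.3010 x 0.02941 = 0.008852 mol; n(NaOH) added = 0.3174 x 0.03521 = 0.01118 mol.
Base is in excess by 0.01118 - 0.008852 = 0.002323 mol in a total volume of 0.06462 L.
[OH^-] = 0.002323/0.06462 = 0.03595 M, so pOH = 1.44 and pH = 14.00 - 1.44 = 12.56.

12.56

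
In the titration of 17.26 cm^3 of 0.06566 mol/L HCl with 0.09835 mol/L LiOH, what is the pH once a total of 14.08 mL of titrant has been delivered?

11.90

n(acid) = 0.06566 x 0.01726 = 0.001133 mol; n(LiOH) added = 0.09835 x 0.01408 = 0.001385 mol.
Base is in excess by 0.001385 - 0.001133 = 0.0002515 mol in a total volume of 0.03134 L.
[OH^-] = 0.0002515/0.03134 = 0.008024 M, so pOH = 2.10 and pH = 14.00 - 2.10 = 11.90.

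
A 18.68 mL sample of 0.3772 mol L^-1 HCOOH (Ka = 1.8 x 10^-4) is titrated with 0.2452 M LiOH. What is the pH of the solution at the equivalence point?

n(HCOOH) = 0.3772 x 0.01868 = 0.007046 mol; V(LiOH) at equivalence = 0.007046/0.2452 = 0.02874 L.
At equivalence all the acid is converted to HCOO-; total volume = 0.01868 + 0.02874 = 0.04742 L, so [HCOO-] = 0.007046/0.04742 = 0.1486 M.
Kb = Kw/Ka = 1.0e-14 / 1.8 x 10^-4 = 5.56e-11.
[OH^-] = sqrt(Kb x [HCOO-]) = sqrt(5.56e-11 x 0.1486) = 2.87e-6 M.
pOH = 5.54, so pH = 14.00 - 5.54 = 8.46.

8.46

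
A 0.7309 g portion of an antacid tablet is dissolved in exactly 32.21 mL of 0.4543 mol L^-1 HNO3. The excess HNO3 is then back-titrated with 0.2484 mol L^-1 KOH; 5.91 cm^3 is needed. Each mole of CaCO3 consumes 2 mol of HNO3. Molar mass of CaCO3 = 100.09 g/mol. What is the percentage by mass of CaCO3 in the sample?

Total n(HNO3) added = 0.4543 x 0.03221 = 0.01463 mol.
n(KOH) used = 0.2484 x 0.005910 = 0.001468 mol, which equals the excess n(HNO3).
So n(HNO3) consumed by the sample = 0.01463 - 0.001468 = 0.01316 mol.
n(CaCO3) = 0.01316 / 2 = 0.006582 mol.
mass CaCO3 = 0.006582 x 100.09 = 0.6588 g, so %CaCO3 = 0.6588/0.7309 x 100 = 90.1%.

90.1%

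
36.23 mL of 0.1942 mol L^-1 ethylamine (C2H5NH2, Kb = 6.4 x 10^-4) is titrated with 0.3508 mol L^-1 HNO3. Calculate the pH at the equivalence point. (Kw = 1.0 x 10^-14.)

5.85

n(C2H5NH2) = 0.1942 x 0.03623 = 0.007036 mol; V(HNO3) at equivalence = 0.007036/0.3508 = 0.02006 L.
At equivalence the base is fully converted to C2H5NH3+; total volume = 0.05629 L, so [C2H5NH3+] = 0.007036/0.05629 = 0.1250 M.
Ka(C2H5NH3+) = Kw/Kb = 1.0e-14 / 6.4 x 10^-4 = 1.56e-11.
[H^+] = sqrt(Ka x [C2H5NH3+]) = sqrt(1.56e-11 x 0.1250) = 1.40e-6 M.
pH = -log(1.40e-6) = 5.85.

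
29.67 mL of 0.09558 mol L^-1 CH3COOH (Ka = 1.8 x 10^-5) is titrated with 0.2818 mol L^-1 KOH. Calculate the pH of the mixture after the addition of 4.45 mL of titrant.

4.64

Initial n(CH3COOH) = 0.09558 x 0.02967 = 0.002836 mol.
n(KOH) added = 0.2818 x 0.004450 = 0.001254 mol, converting that many moles of CH3COOH to CH3COO-.
Remaining n(CH3COOH) = 0.001582 mol; n(CH3COO-) = 0.001254 mol.
By Henderson-Hasselbalch, pH = pKa + log([A^-]/[HA]) = 4.74 + log(0.001254/0.001582) = 4.74 + (-0.10) = 4.64.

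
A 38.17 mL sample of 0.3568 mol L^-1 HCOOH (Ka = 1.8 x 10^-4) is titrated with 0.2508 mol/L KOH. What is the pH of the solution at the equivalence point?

8.46

n(HCOOH) = 0.3568 x 0.03817 = 0.01362 mol; V(KOH) at equivalence = 0.01362/0.2508 = 0.05430 L.
At equivalence all the acid is converted to HCOO-; total volume = 0.03817 + 0.05430 = 0.09247 L, so [HCOO-] = 0.01362/0.09247 = 0.1473 M.
Kb = Kw/Ka = 1.0e-14 / 1.8 x 10^-4 = 5.56e-11.
[OH^-] = sqrt(Kb x [HCOO-]) = sqrt(5.56e-11 x 0.1473) = 2.86e-6 M.
pOH = 5.54, so pH = 14.00 - 5.54 = 8.46.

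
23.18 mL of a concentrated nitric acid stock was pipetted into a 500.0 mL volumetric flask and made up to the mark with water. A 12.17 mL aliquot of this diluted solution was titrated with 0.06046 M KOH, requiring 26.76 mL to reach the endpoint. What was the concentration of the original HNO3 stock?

n(KOH) = 0.06046 x 0.02676 = 0.001618 mol.
n(HNO3) in the aliquot = 0.001618 mol.
[diluted HNO3] = 0.001618 / 0.01217 = 0.1329 M.
Dilution factor = 500.0/23.18 = 21.57, so [stock] = 0.1329 x 21.57 = 2.87 M.

2.87 M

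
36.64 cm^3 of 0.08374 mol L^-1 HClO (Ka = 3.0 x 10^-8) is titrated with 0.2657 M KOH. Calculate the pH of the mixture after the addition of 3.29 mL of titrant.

Initial n(HClO) = 0.08374 x 0.03664 = 0.003068 mol.
n(KOH) added = 0.2657 x 0.003290 = 0.0008742 mol, converting that many moles of HClO to ClO-.
Remaining n(HClO) = 0.002194 mol; n(ClO-) = 0.0008742 mol.
By Henderson-Hasselbalch, pH = pKa + log([A^-]/[HA]) = 7.52 + log(0.0008742/0.002194) = 7.52 + (-0.40) = 7.12.

7.12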